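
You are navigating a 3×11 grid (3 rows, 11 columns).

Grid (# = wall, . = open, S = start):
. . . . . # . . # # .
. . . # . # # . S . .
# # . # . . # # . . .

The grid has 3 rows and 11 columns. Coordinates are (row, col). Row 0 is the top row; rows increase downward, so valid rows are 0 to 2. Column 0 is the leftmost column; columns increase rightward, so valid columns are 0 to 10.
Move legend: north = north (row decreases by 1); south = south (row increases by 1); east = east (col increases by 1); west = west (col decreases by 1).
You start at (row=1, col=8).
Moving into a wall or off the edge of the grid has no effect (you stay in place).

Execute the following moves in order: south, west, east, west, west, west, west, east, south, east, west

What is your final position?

Answer: Final position: (row=2, col=9)

Derivation:
Start: (row=1, col=8)
  south (south): (row=1, col=8) -> (row=2, col=8)
  west (west): blocked, stay at (row=2, col=8)
  east (east): (row=2, col=8) -> (row=2, col=9)
  west (west): (row=2, col=9) -> (row=2, col=8)
  [×3]west (west): blocked, stay at (row=2, col=8)
  east (east): (row=2, col=8) -> (row=2, col=9)
  south (south): blocked, stay at (row=2, col=9)
  east (east): (row=2, col=9) -> (row=2, col=10)
  west (west): (row=2, col=10) -> (row=2, col=9)
Final: (row=2, col=9)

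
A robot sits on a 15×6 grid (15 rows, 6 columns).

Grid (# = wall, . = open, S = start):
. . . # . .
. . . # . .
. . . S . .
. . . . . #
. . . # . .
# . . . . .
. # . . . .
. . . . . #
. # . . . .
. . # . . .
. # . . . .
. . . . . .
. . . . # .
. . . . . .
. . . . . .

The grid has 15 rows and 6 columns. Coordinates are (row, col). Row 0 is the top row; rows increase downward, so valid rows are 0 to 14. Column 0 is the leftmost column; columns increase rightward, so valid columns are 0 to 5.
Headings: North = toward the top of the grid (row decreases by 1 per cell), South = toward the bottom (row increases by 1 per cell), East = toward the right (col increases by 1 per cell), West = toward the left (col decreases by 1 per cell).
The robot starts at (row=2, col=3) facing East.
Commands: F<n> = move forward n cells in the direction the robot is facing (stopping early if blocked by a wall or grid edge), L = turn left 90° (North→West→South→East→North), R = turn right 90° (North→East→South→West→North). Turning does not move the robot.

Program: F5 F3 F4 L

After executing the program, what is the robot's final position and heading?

Start: (row=2, col=3), facing East
  F5: move forward 2/5 (blocked), now at (row=2, col=5)
  F3: move forward 0/3 (blocked), now at (row=2, col=5)
  F4: move forward 0/4 (blocked), now at (row=2, col=5)
  L: turn left, now facing North
Final: (row=2, col=5), facing North

Answer: Final position: (row=2, col=5), facing North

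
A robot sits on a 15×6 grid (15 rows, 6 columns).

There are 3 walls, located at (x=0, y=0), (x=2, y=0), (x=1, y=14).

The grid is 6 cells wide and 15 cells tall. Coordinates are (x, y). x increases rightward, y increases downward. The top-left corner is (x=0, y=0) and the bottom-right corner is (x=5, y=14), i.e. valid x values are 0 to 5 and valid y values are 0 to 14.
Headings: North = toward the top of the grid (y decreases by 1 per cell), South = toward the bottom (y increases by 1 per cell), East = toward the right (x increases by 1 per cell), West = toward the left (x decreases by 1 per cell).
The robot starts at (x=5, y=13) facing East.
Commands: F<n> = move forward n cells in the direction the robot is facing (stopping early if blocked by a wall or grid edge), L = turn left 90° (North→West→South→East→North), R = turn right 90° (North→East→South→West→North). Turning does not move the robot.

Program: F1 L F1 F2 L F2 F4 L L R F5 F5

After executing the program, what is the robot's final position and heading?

Start: (x=5, y=13), facing East
  F1: move forward 0/1 (blocked), now at (x=5, y=13)
  L: turn left, now facing North
  F1: move forward 1, now at (x=5, y=12)
  F2: move forward 2, now at (x=5, y=10)
  L: turn left, now facing West
  F2: move forward 2, now at (x=3, y=10)
  F4: move forward 3/4 (blocked), now at (x=0, y=10)
  L: turn left, now facing South
  L: turn left, now facing East
  R: turn right, now facing South
  F5: move forward 4/5 (blocked), now at (x=0, y=14)
  F5: move forward 0/5 (blocked), now at (x=0, y=14)
Final: (x=0, y=14), facing South

Answer: Final position: (x=0, y=14), facing South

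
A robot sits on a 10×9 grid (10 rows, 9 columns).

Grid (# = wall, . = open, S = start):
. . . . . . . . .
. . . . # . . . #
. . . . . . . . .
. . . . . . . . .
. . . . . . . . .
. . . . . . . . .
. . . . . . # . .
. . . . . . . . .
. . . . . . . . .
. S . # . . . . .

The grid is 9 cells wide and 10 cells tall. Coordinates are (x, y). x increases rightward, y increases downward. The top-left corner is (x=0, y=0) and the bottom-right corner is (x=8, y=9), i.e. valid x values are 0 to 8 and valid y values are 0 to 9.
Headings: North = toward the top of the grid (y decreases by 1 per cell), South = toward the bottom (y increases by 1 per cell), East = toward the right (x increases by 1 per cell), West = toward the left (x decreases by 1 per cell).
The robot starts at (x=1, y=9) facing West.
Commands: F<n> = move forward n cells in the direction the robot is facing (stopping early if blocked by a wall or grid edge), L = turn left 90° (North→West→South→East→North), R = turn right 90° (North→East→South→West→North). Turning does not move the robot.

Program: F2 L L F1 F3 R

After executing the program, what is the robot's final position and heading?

Start: (x=1, y=9), facing West
  F2: move forward 1/2 (blocked), now at (x=0, y=9)
  L: turn left, now facing South
  L: turn left, now facing East
  F1: move forward 1, now at (x=1, y=9)
  F3: move forward 1/3 (blocked), now at (x=2, y=9)
  R: turn right, now facing South
Final: (x=2, y=9), facing South

Answer: Final position: (x=2, y=9), facing South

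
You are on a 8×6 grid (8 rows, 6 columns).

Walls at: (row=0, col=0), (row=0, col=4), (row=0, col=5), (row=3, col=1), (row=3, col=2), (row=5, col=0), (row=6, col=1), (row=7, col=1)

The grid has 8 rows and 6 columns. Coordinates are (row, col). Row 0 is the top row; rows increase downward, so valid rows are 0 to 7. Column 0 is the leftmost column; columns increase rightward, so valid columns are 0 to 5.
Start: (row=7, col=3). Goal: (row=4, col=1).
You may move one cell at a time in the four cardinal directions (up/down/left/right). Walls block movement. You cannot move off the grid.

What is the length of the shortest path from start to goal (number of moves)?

Answer: Shortest path length: 5

Derivation:
BFS from (row=7, col=3) until reaching (row=4, col=1):
  Distance 0: (row=7, col=3)
  Distance 1: (row=6, col=3), (row=7, col=2), (row=7, col=4)
  Distance 2: (row=5, col=3), (row=6, col=2), (row=6, col=4), (row=7, col=5)
  Distance 3: (row=4, col=3), (row=5, col=2), (row=5, col=4), (row=6, col=5)
  Distance 4: (row=3, col=3), (row=4, col=2), (row=4, col=4), (row=5, col=1), (row=5, col=5)
  Distance 5: (row=2, col=3), (row=3, col=4), (row=4, col=1), (row=4, col=5)  <- goal reached here
One shortest path (5 moves): (row=7, col=3) -> (row=7, col=2) -> (row=6, col=2) -> (row=5, col=2) -> (row=5, col=1) -> (row=4, col=1)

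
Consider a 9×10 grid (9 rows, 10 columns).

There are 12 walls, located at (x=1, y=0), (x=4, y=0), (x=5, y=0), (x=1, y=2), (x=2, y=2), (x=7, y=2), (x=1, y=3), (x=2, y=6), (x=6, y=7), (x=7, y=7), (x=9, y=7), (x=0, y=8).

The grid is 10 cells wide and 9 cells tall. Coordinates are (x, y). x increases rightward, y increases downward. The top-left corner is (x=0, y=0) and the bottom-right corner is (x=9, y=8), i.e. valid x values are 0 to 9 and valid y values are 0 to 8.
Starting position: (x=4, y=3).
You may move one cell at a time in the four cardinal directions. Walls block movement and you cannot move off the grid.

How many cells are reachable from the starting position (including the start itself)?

Answer: Reachable cells: 78

Derivation:
BFS flood-fill from (x=4, y=3):
  Distance 0: (x=4, y=3)
  Distance 1: (x=4, y=2), (x=3, y=3), (x=5, y=3), (x=4, y=4)
  Distance 2: (x=4, y=1), (x=3, y=2), (x=5, y=2), (x=2, y=3), (x=6, y=3), (x=3, y=4), (x=5, y=4), (x=4, y=5)
  Distance 3: (x=3, y=1), (x=5, y=1), (x=6, y=2), (x=7, y=3), (x=2, y=4), (x=6, y=4), (x=3, y=5), (x=5, y=5), (x=4, y=6)
  Distance 4: (x=3, y=0), (x=2, y=1), (x=6, y=1), (x=8, y=3), (x=1, y=4), (x=7, y=4), (x=2, y=5), (x=6, y=5), (x=3, y=6), (x=5, y=6), (x=4, y=7)
  Distance 5: (x=2, y=0), (x=6, y=0), (x=1, y=1), (x=7, y=1), (x=8, y=2), (x=9, y=3), (x=0, y=4), (x=8, y=4), (x=1, y=5), (x=7, y=5), (x=6, y=6), (x=3, y=7), (x=5, y=7), (x=4, y=8)
  Distance 6: (x=7, y=0), (x=0, y=1), (x=8, y=1), (x=9, y=2), (x=0, y=3), (x=9, y=4), (x=0, y=5), (x=8, y=5), (x=1, y=6), (x=7, y=6), (x=2, y=7), (x=3, y=8), (x=5, y=8)
  Distance 7: (x=0, y=0), (x=8, y=0), (x=9, y=1), (x=0, y=2), (x=9, y=5), (x=0, y=6), (x=8, y=6), (x=1, y=7), (x=2, y=8), (x=6, y=8)
  Distance 8: (x=9, y=0), (x=9, y=6), (x=0, y=7), (x=8, y=7), (x=1, y=8), (x=7, y=8)
  Distance 9: (x=8, y=8)
  Distance 10: (x=9, y=8)
Total reachable: 78 (grid has 78 open cells total)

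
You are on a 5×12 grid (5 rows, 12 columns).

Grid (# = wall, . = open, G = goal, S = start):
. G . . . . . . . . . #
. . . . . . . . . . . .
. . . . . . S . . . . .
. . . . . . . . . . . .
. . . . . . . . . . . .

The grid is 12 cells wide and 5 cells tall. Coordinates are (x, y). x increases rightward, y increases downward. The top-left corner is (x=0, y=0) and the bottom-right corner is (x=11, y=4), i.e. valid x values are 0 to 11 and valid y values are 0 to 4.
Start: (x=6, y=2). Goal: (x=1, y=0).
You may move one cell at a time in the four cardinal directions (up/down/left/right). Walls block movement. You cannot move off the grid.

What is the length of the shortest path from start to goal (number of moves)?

Answer: Shortest path length: 7

Derivation:
BFS from (x=6, y=2) until reaching (x=1, y=0):
  Distance 0: (x=6, y=2)
  Distance 1: (x=6, y=1), (x=5, y=2), (x=7, y=2), (x=6, y=3)
  Distance 2: (x=6, y=0), (x=5, y=1), (x=7, y=1), (x=4, y=2), (x=8, y=2), (x=5, y=3), (x=7, y=3), (x=6, y=4)
  Distance 3: (x=5, y=0), (x=7, y=0), (x=4, y=1), (x=8, y=1), (x=3, y=2), (x=9, y=2), (x=4, y=3), (x=8, y=3), (x=5, y=4), (x=7, y=4)
  Distance 4: (x=4, y=0), (x=8, y=0), (x=3, y=1), (x=9, y=1), (x=2, y=2), (x=10, y=2), (x=3, y=3), (x=9, y=3), (x=4, y=4), (x=8, y=4)
  Distance 5: (x=3, y=0), (x=9, y=0), (x=2, y=1), (x=10, y=1), (x=1, y=2), (x=11, y=2), (x=2, y=3), (x=10, y=3), (x=3, y=4), (x=9, y=4)
  Distance 6: (x=2, y=0), (x=10, y=0), (x=1, y=1), (x=11, y=1), (x=0, y=2), (x=1, y=3), (x=11, y=3), (x=2, y=4), (x=10, y=4)
  Distance 7: (x=1, y=0), (x=0, y=1), (x=0, y=3), (x=1, y=4), (x=11, y=4)  <- goal reached here
One shortest path (7 moves): (x=6, y=2) -> (x=5, y=2) -> (x=4, y=2) -> (x=3, y=2) -> (x=2, y=2) -> (x=1, y=2) -> (x=1, y=1) -> (x=1, y=0)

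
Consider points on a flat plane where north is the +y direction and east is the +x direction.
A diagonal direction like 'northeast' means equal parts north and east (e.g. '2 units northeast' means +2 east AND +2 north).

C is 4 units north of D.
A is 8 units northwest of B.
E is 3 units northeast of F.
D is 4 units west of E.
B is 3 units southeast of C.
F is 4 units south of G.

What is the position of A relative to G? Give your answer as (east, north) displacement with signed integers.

Answer: A is at (east=-6, north=8) relative to G.

Derivation:
Place G at the origin (east=0, north=0).
  F is 4 units south of G: delta (east=+0, north=-4); F at (east=0, north=-4).
  E is 3 units northeast of F: delta (east=+3, north=+3); E at (east=3, north=-1).
  D is 4 units west of E: delta (east=-4, north=+0); D at (east=-1, north=-1).
  C is 4 units north of D: delta (east=+0, north=+4); C at (east=-1, north=3).
  B is 3 units southeast of C: delta (east=+3, north=-3); B at (east=2, north=0).
  A is 8 units northwest of B: delta (east=-8, north=+8); A at (east=-6, north=8).
Therefore A relative to G: (east=-6, north=8).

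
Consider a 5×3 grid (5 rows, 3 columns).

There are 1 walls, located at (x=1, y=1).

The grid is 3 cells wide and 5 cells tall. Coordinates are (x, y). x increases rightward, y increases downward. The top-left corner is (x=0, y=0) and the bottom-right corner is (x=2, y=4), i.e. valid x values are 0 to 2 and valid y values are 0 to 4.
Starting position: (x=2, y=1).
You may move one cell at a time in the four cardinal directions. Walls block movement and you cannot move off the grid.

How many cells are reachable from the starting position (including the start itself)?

BFS flood-fill from (x=2, y=1):
  Distance 0: (x=2, y=1)
  Distance 1: (x=2, y=0), (x=2, y=2)
  Distance 2: (x=1, y=0), (x=1, y=2), (x=2, y=3)
  Distance 3: (x=0, y=0), (x=0, y=2), (x=1, y=3), (x=2, y=4)
  Distance 4: (x=0, y=1), (x=0, y=3), (x=1, y=4)
  Distance 5: (x=0, y=4)
Total reachable: 14 (grid has 14 open cells total)

Answer: Reachable cells: 14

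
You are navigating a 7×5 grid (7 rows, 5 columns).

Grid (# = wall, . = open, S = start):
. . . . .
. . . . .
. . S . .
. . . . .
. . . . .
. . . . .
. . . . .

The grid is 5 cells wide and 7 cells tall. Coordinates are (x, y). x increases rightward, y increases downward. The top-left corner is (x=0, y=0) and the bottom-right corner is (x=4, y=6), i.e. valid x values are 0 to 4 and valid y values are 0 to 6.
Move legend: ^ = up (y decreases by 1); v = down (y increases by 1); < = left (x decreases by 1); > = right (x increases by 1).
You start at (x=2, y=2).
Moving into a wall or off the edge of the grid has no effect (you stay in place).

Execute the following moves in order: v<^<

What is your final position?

Answer: Final position: (x=0, y=2)

Derivation:
Start: (x=2, y=2)
  v (down): (x=2, y=2) -> (x=2, y=3)
  < (left): (x=2, y=3) -> (x=1, y=3)
  ^ (up): (x=1, y=3) -> (x=1, y=2)
  < (left): (x=1, y=2) -> (x=0, y=2)
Final: (x=0, y=2)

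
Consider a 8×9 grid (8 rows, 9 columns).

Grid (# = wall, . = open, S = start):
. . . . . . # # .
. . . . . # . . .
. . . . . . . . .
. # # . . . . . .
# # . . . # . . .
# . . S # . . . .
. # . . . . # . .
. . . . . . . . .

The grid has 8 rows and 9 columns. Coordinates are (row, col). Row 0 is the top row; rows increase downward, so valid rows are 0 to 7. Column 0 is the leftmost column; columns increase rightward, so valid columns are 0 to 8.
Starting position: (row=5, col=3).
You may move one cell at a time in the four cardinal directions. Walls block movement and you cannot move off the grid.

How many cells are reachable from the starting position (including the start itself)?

Answer: Reachable cells: 60

Derivation:
BFS flood-fill from (row=5, col=3):
  Distance 0: (row=5, col=3)
  Distance 1: (row=4, col=3), (row=5, col=2), (row=6, col=3)
  Distance 2: (row=3, col=3), (row=4, col=2), (row=4, col=4), (row=5, col=1), (row=6, col=2), (row=6, col=4), (row=7, col=3)
  Distance 3: (row=2, col=3), (row=3, col=4), (row=6, col=5), (row=7, col=2), (row=7, col=4)
  Distance 4: (row=1, col=3), (row=2, col=2), (row=2, col=4), (row=3, col=5), (row=5, col=5), (row=7, col=1), (row=7, col=5)
  Distance 5: (row=0, col=3), (row=1, col=2), (row=1, col=4), (row=2, col=1), (row=2, col=5), (row=3, col=6), (row=5, col=6), (row=7, col=0), (row=7, col=6)
  Distance 6: (row=0, col=2), (row=0, col=4), (row=1, col=1), (row=2, col=0), (row=2, col=6), (row=3, col=7), (row=4, col=6), (row=5, col=7), (row=6, col=0), (row=7, col=7)
  Distance 7: (row=0, col=1), (row=0, col=5), (row=1, col=0), (row=1, col=6), (row=2, col=7), (row=3, col=0), (row=3, col=8), (row=4, col=7), (row=5, col=8), (row=6, col=7), (row=7, col=8)
  Distance 8: (row=0, col=0), (row=1, col=7), (row=2, col=8), (row=4, col=8), (row=6, col=8)
  Distance 9: (row=1, col=8)
  Distance 10: (row=0, col=8)
Total reachable: 60 (grid has 60 open cells total)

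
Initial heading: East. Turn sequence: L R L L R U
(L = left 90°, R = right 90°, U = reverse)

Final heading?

Start: East
  L (left (90° counter-clockwise)) -> North
  R (right (90° clockwise)) -> East
  L (left (90° counter-clockwise)) -> North
  L (left (90° counter-clockwise)) -> West
  R (right (90° clockwise)) -> North
  U (U-turn (180°)) -> South
Final: South

Answer: Final heading: South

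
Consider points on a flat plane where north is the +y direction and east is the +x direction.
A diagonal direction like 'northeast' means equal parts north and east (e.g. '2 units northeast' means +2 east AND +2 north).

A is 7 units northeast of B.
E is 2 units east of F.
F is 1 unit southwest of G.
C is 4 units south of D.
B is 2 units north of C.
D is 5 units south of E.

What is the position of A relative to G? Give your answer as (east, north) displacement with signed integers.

Place G at the origin (east=0, north=0).
  F is 1 unit southwest of G: delta (east=-1, north=-1); F at (east=-1, north=-1).
  E is 2 units east of F: delta (east=+2, north=+0); E at (east=1, north=-1).
  D is 5 units south of E: delta (east=+0, north=-5); D at (east=1, north=-6).
  C is 4 units south of D: delta (east=+0, north=-4); C at (east=1, north=-10).
  B is 2 units north of C: delta (east=+0, north=+2); B at (east=1, north=-8).
  A is 7 units northeast of B: delta (east=+7, north=+7); A at (east=8, north=-1).
Therefore A relative to G: (east=8, north=-1).

Answer: A is at (east=8, north=-1) relative to G.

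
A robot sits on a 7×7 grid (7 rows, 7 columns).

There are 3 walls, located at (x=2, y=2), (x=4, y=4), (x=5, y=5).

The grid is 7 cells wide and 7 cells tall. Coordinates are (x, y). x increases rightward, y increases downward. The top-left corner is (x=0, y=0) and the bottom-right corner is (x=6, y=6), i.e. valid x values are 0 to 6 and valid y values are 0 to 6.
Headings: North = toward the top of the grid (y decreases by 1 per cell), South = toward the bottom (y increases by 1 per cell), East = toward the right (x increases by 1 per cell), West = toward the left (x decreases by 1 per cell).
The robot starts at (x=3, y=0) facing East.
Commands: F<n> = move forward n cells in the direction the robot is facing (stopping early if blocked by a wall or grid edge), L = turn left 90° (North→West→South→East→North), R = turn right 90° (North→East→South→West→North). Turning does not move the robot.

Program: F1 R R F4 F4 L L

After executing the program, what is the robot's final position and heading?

Answer: Final position: (x=0, y=0), facing East

Derivation:
Start: (x=3, y=0), facing East
  F1: move forward 1, now at (x=4, y=0)
  R: turn right, now facing South
  R: turn right, now facing West
  F4: move forward 4, now at (x=0, y=0)
  F4: move forward 0/4 (blocked), now at (x=0, y=0)
  L: turn left, now facing South
  L: turn left, now facing East
Final: (x=0, y=0), facing East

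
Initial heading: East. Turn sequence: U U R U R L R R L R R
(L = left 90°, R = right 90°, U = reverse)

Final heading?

Start: East
  U (U-turn (180°)) -> West
  U (U-turn (180°)) -> East
  R (right (90° clockwise)) -> South
  U (U-turn (180°)) -> North
  R (right (90° clockwise)) -> East
  L (left (90° counter-clockwise)) -> North
  R (right (90° clockwise)) -> East
  R (right (90° clockwise)) -> South
  L (left (90° counter-clockwise)) -> East
  R (right (90° clockwise)) -> South
  R (right (90° clockwise)) -> West
Final: West

Answer: Final heading: West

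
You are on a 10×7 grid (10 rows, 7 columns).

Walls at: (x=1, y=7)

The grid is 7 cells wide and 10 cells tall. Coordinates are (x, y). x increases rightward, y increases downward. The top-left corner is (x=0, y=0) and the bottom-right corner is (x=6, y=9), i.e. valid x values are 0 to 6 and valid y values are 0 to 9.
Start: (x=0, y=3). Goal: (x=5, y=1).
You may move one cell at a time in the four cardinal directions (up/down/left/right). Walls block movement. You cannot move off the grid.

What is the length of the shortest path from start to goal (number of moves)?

Answer: Shortest path length: 7

Derivation:
BFS from (x=0, y=3) until reaching (x=5, y=1):
  Distance 0: (x=0, y=3)
  Distance 1: (x=0, y=2), (x=1, y=3), (x=0, y=4)
  Distance 2: (x=0, y=1), (x=1, y=2), (x=2, y=3), (x=1, y=4), (x=0, y=5)
  Distance 3: (x=0, y=0), (x=1, y=1), (x=2, y=2), (x=3, y=3), (x=2, y=4), (x=1, y=5), (x=0, y=6)
  Distance 4: (x=1, y=0), (x=2, y=1), (x=3, y=2), (x=4, y=3), (x=3, y=4), (x=2, y=5), (x=1, y=6), (x=0, y=7)
  Distance 5: (x=2, y=0), (x=3, y=1), (x=4, y=2), (x=5, y=3), (x=4, y=4), (x=3, y=5), (x=2, y=6), (x=0, y=8)
  Distance 6: (x=3, y=0), (x=4, y=1), (x=5, y=2), (x=6, y=3), (x=5, y=4), (x=4, y=5), (x=3, y=6), (x=2, y=7), (x=1, y=8), (x=0, y=9)
  Distance 7: (x=4, y=0), (x=5, y=1), (x=6, y=2), (x=6, y=4), (x=5, y=5), (x=4, y=6), (x=3, y=7), (x=2, y=8), (x=1, y=9)  <- goal reached here
One shortest path (7 moves): (x=0, y=3) -> (x=1, y=3) -> (x=2, y=3) -> (x=3, y=3) -> (x=4, y=3) -> (x=5, y=3) -> (x=5, y=2) -> (x=5, y=1)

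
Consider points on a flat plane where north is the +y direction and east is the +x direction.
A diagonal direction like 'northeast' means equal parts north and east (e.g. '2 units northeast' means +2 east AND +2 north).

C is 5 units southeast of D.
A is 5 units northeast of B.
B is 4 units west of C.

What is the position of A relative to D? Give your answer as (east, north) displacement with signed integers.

Answer: A is at (east=6, north=0) relative to D.

Derivation:
Place D at the origin (east=0, north=0).
  C is 5 units southeast of D: delta (east=+5, north=-5); C at (east=5, north=-5).
  B is 4 units west of C: delta (east=-4, north=+0); B at (east=1, north=-5).
  A is 5 units northeast of B: delta (east=+5, north=+5); A at (east=6, north=0).
Therefore A relative to D: (east=6, north=0).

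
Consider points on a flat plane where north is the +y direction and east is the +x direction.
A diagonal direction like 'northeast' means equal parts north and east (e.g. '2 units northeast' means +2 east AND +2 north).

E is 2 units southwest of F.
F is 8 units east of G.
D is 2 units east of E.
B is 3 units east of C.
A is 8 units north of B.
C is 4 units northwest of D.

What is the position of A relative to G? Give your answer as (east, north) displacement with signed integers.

Answer: A is at (east=7, north=10) relative to G.

Derivation:
Place G at the origin (east=0, north=0).
  F is 8 units east of G: delta (east=+8, north=+0); F at (east=8, north=0).
  E is 2 units southwest of F: delta (east=-2, north=-2); E at (east=6, north=-2).
  D is 2 units east of E: delta (east=+2, north=+0); D at (east=8, north=-2).
  C is 4 units northwest of D: delta (east=-4, north=+4); C at (east=4, north=2).
  B is 3 units east of C: delta (east=+3, north=+0); B at (east=7, north=2).
  A is 8 units north of B: delta (east=+0, north=+8); A at (east=7, north=10).
Therefore A relative to G: (east=7, north=10).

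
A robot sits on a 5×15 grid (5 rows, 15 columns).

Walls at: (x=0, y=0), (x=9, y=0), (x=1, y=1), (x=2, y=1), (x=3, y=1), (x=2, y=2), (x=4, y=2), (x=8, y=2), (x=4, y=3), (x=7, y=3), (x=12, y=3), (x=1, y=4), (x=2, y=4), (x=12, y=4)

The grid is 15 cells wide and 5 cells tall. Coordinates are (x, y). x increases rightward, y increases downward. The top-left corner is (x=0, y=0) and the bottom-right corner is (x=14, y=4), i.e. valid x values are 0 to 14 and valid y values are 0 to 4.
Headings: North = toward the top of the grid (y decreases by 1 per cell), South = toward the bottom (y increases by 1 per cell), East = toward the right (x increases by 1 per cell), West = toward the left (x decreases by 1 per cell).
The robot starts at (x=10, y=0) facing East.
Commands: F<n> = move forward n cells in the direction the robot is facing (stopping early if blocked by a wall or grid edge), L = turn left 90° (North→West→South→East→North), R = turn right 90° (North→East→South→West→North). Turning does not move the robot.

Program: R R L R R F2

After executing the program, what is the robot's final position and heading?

Answer: Final position: (x=10, y=0), facing North

Derivation:
Start: (x=10, y=0), facing East
  R: turn right, now facing South
  R: turn right, now facing West
  L: turn left, now facing South
  R: turn right, now facing West
  R: turn right, now facing North
  F2: move forward 0/2 (blocked), now at (x=10, y=0)
Final: (x=10, y=0), facing North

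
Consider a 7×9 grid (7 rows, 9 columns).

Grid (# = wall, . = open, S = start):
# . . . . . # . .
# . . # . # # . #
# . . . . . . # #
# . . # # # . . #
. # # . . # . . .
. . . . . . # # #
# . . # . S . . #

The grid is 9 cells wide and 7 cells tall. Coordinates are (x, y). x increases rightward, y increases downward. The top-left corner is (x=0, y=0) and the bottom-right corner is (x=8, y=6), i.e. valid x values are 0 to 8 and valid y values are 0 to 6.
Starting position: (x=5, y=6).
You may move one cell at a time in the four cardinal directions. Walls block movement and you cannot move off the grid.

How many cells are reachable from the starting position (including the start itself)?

Answer: Reachable cells: 15

Derivation:
BFS flood-fill from (x=5, y=6):
  Distance 0: (x=5, y=6)
  Distance 1: (x=5, y=5), (x=4, y=6), (x=6, y=6)
  Distance 2: (x=4, y=5), (x=7, y=6)
  Distance 3: (x=4, y=4), (x=3, y=5)
  Distance 4: (x=3, y=4), (x=2, y=5)
  Distance 5: (x=1, y=5), (x=2, y=6)
  Distance 6: (x=0, y=5), (x=1, y=6)
  Distance 7: (x=0, y=4)
Total reachable: 15 (grid has 39 open cells total)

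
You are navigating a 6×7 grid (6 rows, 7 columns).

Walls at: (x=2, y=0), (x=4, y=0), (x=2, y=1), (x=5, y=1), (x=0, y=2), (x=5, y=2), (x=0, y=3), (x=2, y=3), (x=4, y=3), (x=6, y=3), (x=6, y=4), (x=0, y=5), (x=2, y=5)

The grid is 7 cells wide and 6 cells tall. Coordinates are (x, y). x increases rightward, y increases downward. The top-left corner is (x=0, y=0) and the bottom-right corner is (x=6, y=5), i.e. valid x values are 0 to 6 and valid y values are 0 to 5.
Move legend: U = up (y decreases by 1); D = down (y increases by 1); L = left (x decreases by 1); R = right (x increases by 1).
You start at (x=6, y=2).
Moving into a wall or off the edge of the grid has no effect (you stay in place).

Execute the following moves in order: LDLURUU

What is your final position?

Answer: Final position: (x=6, y=0)

Derivation:
Start: (x=6, y=2)
  L (left): blocked, stay at (x=6, y=2)
  D (down): blocked, stay at (x=6, y=2)
  L (left): blocked, stay at (x=6, y=2)
  U (up): (x=6, y=2) -> (x=6, y=1)
  R (right): blocked, stay at (x=6, y=1)
  U (up): (x=6, y=1) -> (x=6, y=0)
  U (up): blocked, stay at (x=6, y=0)
Final: (x=6, y=0)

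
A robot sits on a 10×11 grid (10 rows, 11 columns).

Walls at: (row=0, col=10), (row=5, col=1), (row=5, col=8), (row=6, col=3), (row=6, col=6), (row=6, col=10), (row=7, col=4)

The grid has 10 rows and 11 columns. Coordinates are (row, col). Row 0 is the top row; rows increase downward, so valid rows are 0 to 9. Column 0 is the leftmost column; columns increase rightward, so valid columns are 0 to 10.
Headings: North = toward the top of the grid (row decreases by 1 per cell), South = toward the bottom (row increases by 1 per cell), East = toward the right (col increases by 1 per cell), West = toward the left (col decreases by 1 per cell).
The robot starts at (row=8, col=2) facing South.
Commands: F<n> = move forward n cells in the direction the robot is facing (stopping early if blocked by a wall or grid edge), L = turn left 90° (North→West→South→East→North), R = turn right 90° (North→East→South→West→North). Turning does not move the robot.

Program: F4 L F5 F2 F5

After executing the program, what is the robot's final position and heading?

Start: (row=8, col=2), facing South
  F4: move forward 1/4 (blocked), now at (row=9, col=2)
  L: turn left, now facing East
  F5: move forward 5, now at (row=9, col=7)
  F2: move forward 2, now at (row=9, col=9)
  F5: move forward 1/5 (blocked), now at (row=9, col=10)
Final: (row=9, col=10), facing East

Answer: Final position: (row=9, col=10), facing East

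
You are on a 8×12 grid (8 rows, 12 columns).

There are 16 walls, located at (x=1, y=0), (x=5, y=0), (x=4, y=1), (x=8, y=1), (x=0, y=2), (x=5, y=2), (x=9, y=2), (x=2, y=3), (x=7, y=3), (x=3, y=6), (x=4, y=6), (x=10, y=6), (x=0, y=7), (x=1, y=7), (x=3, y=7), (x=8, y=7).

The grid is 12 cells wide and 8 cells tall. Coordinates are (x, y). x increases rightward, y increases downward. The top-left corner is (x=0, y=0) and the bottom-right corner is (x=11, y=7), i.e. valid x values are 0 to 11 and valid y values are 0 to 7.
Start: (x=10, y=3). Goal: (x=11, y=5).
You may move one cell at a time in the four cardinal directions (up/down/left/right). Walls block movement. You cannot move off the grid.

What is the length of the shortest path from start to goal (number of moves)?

BFS from (x=10, y=3) until reaching (x=11, y=5):
  Distance 0: (x=10, y=3)
  Distance 1: (x=10, y=2), (x=9, y=3), (x=11, y=3), (x=10, y=4)
  Distance 2: (x=10, y=1), (x=11, y=2), (x=8, y=3), (x=9, y=4), (x=11, y=4), (x=10, y=5)
  Distance 3: (x=10, y=0), (x=9, y=1), (x=11, y=1), (x=8, y=2), (x=8, y=4), (x=9, y=5), (x=11, y=5)  <- goal reached here
One shortest path (3 moves): (x=10, y=3) -> (x=11, y=3) -> (x=11, y=4) -> (x=11, y=5)

Answer: Shortest path length: 3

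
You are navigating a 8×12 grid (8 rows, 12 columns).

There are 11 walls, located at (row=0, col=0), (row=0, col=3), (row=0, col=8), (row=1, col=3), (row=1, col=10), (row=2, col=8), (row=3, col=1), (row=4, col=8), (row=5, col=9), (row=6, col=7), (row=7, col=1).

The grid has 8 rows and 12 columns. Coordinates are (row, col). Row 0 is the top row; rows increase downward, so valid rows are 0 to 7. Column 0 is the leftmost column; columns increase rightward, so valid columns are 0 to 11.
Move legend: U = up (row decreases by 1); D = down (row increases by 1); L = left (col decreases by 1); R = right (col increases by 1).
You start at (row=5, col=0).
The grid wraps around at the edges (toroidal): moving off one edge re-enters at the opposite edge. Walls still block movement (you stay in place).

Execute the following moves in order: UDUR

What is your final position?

Start: (row=5, col=0)
  U (up): (row=5, col=0) -> (row=4, col=0)
  D (down): (row=4, col=0) -> (row=5, col=0)
  U (up): (row=5, col=0) -> (row=4, col=0)
  R (right): (row=4, col=0) -> (row=4, col=1)
Final: (row=4, col=1)

Answer: Final position: (row=4, col=1)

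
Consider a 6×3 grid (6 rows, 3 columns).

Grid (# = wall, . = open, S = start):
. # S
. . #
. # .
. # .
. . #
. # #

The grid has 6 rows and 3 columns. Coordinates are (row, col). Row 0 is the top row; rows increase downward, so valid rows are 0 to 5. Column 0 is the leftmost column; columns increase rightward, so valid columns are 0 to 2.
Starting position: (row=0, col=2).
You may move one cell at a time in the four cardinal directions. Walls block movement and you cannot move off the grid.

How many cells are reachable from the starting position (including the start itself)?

BFS flood-fill from (row=0, col=2):
  Distance 0: (row=0, col=2)
Total reachable: 1 (grid has 11 open cells total)

Answer: Reachable cells: 1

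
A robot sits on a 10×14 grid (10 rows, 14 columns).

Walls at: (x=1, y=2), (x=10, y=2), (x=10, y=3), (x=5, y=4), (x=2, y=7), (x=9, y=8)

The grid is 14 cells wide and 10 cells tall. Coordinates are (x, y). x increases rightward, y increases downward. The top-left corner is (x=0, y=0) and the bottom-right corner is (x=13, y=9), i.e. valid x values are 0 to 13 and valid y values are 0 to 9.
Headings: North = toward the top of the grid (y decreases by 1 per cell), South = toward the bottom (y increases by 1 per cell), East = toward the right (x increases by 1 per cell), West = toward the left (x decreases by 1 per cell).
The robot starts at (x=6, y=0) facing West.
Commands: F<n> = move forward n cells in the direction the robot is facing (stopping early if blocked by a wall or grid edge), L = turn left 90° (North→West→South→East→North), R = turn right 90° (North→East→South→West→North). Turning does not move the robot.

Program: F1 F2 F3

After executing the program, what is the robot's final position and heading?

Start: (x=6, y=0), facing West
  F1: move forward 1, now at (x=5, y=0)
  F2: move forward 2, now at (x=3, y=0)
  F3: move forward 3, now at (x=0, y=0)
Final: (x=0, y=0), facing West

Answer: Final position: (x=0, y=0), facing West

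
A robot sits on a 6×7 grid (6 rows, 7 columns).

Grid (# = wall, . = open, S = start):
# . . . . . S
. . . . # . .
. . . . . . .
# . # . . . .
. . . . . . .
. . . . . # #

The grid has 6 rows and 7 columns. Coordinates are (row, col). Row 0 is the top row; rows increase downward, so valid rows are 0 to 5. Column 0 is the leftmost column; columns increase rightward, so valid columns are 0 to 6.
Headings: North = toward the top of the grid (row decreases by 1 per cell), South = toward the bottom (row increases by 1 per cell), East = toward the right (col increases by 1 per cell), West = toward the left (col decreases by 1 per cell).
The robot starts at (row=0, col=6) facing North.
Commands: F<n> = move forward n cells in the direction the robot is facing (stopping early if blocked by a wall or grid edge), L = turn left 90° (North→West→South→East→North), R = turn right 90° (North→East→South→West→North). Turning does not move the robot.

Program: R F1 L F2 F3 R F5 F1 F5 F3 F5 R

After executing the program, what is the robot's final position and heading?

Answer: Final position: (row=0, col=6), facing South

Derivation:
Start: (row=0, col=6), facing North
  R: turn right, now facing East
  F1: move forward 0/1 (blocked), now at (row=0, col=6)
  L: turn left, now facing North
  F2: move forward 0/2 (blocked), now at (row=0, col=6)
  F3: move forward 0/3 (blocked), now at (row=0, col=6)
  R: turn right, now facing East
  F5: move forward 0/5 (blocked), now at (row=0, col=6)
  F1: move forward 0/1 (blocked), now at (row=0, col=6)
  F5: move forward 0/5 (blocked), now at (row=0, col=6)
  F3: move forward 0/3 (blocked), now at (row=0, col=6)
  F5: move forward 0/5 (blocked), now at (row=0, col=6)
  R: turn right, now facing South
Final: (row=0, col=6), facing South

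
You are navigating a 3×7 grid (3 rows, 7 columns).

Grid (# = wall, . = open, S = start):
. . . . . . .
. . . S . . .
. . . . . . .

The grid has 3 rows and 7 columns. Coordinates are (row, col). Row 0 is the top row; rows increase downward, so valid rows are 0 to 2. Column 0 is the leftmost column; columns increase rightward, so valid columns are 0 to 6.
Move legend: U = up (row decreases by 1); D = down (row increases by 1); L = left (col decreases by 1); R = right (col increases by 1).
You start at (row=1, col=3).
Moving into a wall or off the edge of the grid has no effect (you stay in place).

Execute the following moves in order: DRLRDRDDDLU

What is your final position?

Answer: Final position: (row=1, col=4)

Derivation:
Start: (row=1, col=3)
  D (down): (row=1, col=3) -> (row=2, col=3)
  R (right): (row=2, col=3) -> (row=2, col=4)
  L (left): (row=2, col=4) -> (row=2, col=3)
  R (right): (row=2, col=3) -> (row=2, col=4)
  D (down): blocked, stay at (row=2, col=4)
  R (right): (row=2, col=4) -> (row=2, col=5)
  [×3]D (down): blocked, stay at (row=2, col=5)
  L (left): (row=2, col=5) -> (row=2, col=4)
  U (up): (row=2, col=4) -> (row=1, col=4)
Final: (row=1, col=4)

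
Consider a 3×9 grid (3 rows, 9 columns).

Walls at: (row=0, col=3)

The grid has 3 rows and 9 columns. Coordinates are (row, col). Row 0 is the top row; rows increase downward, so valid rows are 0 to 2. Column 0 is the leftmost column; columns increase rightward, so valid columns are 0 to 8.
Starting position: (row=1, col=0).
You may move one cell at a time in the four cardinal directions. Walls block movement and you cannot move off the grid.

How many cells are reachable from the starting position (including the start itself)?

BFS flood-fill from (row=1, col=0):
  Distance 0: (row=1, col=0)
  Distance 1: (row=0, col=0), (row=1, col=1), (row=2, col=0)
  Distance 2: (row=0, col=1), (row=1, col=2), (row=2, col=1)
  Distance 3: (row=0, col=2), (row=1, col=3), (row=2, col=2)
  Distance 4: (row=1, col=4), (row=2, col=3)
  Distance 5: (row=0, col=4), (row=1, col=5), (row=2, col=4)
  Distance 6: (row=0, col=5), (row=1, col=6), (row=2, col=5)
  Distance 7: (row=0, col=6), (row=1, col=7), (row=2, col=6)
  Distance 8: (row=0, col=7), (row=1, col=8), (row=2, col=7)
  Distance 9: (row=0, col=8), (row=2, col=8)
Total reachable: 26 (grid has 26 open cells total)

Answer: Reachable cells: 26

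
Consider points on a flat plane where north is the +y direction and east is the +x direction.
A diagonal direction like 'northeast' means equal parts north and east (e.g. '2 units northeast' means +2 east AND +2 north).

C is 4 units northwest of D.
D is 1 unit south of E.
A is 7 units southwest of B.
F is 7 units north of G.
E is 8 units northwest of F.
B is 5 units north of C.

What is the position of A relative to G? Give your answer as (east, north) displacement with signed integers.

Place G at the origin (east=0, north=0).
  F is 7 units north of G: delta (east=+0, north=+7); F at (east=0, north=7).
  E is 8 units northwest of F: delta (east=-8, north=+8); E at (east=-8, north=15).
  D is 1 unit south of E: delta (east=+0, north=-1); D at (east=-8, north=14).
  C is 4 units northwest of D: delta (east=-4, north=+4); C at (east=-12, north=18).
  B is 5 units north of C: delta (east=+0, north=+5); B at (east=-12, north=23).
  A is 7 units southwest of B: delta (east=-7, north=-7); A at (east=-19, north=16).
Therefore A relative to G: (east=-19, north=16).

Answer: A is at (east=-19, north=16) relative to G.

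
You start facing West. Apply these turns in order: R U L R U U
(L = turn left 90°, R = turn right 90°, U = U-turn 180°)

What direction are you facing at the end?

Answer: Final heading: South

Derivation:
Start: West
  R (right (90° clockwise)) -> North
  U (U-turn (180°)) -> South
  L (left (90° counter-clockwise)) -> East
  R (right (90° clockwise)) -> South
  U (U-turn (180°)) -> North
  U (U-turn (180°)) -> South
Final: South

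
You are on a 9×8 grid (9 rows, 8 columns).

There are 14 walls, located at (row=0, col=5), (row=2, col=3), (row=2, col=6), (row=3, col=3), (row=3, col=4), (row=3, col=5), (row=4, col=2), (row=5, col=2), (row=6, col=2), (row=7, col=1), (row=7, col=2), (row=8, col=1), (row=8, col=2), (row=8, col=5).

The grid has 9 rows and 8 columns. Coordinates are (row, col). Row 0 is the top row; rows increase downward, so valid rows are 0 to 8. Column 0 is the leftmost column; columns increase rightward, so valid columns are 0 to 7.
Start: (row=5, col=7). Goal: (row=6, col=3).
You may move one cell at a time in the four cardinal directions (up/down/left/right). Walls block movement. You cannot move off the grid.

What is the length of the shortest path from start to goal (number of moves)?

BFS from (row=5, col=7) until reaching (row=6, col=3):
  Distance 0: (row=5, col=7)
  Distance 1: (row=4, col=7), (row=5, col=6), (row=6, col=7)
  Distance 2: (row=3, col=7), (row=4, col=6), (row=5, col=5), (row=6, col=6), (row=7, col=7)
  Distance 3: (row=2, col=7), (row=3, col=6), (row=4, col=5), (row=5, col=4), (row=6, col=5), (row=7, col=6), (row=8, col=7)
  Distance 4: (row=1, col=7), (row=4, col=4), (row=5, col=3), (row=6, col=4), (row=7, col=5), (row=8, col=6)
  Distance 5: (row=0, col=7), (row=1, col=6), (row=4, col=3), (row=6, col=3), (row=7, col=4)  <- goal reached here
One shortest path (5 moves): (row=5, col=7) -> (row=5, col=6) -> (row=5, col=5) -> (row=5, col=4) -> (row=5, col=3) -> (row=6, col=3)

Answer: Shortest path length: 5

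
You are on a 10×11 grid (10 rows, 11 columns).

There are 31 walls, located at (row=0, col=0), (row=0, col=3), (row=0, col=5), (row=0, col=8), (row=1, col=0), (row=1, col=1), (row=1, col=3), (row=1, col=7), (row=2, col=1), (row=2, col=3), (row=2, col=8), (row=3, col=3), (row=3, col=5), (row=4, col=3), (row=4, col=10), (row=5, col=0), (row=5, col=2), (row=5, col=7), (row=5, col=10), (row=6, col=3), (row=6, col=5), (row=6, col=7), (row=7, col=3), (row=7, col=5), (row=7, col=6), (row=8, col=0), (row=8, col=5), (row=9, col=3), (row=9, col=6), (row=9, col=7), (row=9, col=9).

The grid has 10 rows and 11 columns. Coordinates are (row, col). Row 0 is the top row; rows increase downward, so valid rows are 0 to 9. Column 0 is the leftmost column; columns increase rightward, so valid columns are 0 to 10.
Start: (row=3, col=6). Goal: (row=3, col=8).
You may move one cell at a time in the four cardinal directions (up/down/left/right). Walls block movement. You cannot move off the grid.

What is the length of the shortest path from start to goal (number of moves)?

Answer: Shortest path length: 2

Derivation:
BFS from (row=3, col=6) until reaching (row=3, col=8):
  Distance 0: (row=3, col=6)
  Distance 1: (row=2, col=6), (row=3, col=7), (row=4, col=6)
  Distance 2: (row=1, col=6), (row=2, col=5), (row=2, col=7), (row=3, col=8), (row=4, col=5), (row=4, col=7), (row=5, col=6)  <- goal reached here
One shortest path (2 moves): (row=3, col=6) -> (row=3, col=7) -> (row=3, col=8)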